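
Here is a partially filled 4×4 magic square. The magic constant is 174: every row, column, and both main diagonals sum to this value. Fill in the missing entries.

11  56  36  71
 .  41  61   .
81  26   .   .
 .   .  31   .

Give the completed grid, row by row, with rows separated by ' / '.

11 56 36 71 / 66 41 61 6 / 81 26 46 21 / 16 51 31 76

Using column 2: 56 + 41 + 26 + ? → (4,2) = 174 − 123 = 51.
Column 3 needs 174; the known cells sum to 128, so (3,3) = 46.
Main diagonal must total 174; the given cells sum to 98, so (4,4) = 76.
From anti-diagonal, 174 − (71 + 61 + 26) gives (4,1) = 16.
Row 3 must total 174; the given cells sum to 153, so (3,4) = 21.
From column 1, 174 − (11 + 81 + 16) gives (2,1) = 66.
From column 4, 174 − (71 + 21 + 76) gives (2,4) = 6.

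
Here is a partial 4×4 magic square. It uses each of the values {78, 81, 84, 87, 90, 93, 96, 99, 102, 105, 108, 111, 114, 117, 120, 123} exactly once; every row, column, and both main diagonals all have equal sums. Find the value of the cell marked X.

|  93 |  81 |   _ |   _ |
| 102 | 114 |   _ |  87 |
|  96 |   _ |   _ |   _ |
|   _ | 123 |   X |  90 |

The 16 entries sum to 1608, so each line sums to 1608/4 = 402.
From row 2, 402 − (102 + 114 + 87) gives (2,3) = 99.
Column 1 needs 402; the known cells sum to 291, so (4,1) = 111.
From column 2, 402 − (81 + 114 + 123) gives (3,2) = 84.
Main diagonal needs 402; the known cells sum to 297, so (3,3) = 105.
Anti-diagonal needs 402; the known cells sum to 294, so (1,4) = 108.
Using row 1: 93 + 81 + 108 + ? → (1,3) = 402 − 282 = 120.
From row 3, 402 − (96 + 84 + 105) gives (3,4) = 117.
Using row 4: 111 + 123 + 90 + ? → (4,3) = 402 − 324 = 78.

78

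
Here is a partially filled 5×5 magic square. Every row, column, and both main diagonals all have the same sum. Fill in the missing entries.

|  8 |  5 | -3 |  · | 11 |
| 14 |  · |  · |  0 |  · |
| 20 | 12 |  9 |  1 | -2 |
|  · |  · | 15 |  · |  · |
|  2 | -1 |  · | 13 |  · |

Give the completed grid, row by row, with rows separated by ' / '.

Row 3 is already complete: 20 + 12 + 9 + 1 + -2 = 40, so that is the magic constant.
From row 1, 40 − (8 + 5 + (-3) + 11) gives (1,4) = 19.
Using column 1: 8 + 14 + 20 + 2 + ? → (4,1) = 40 − 44 = -4.
From column 4, 40 − (19 + 0 + 1 + 13) gives (4,4) = 7.
Anti-diagonal needs 40; the known cells sum to 22, so (4,2) = 18.
The remaining cell in row 4 is (4,5) = 40 − 36 = 4.
Using column 2: 5 + 12 + 18 + (-1) + ? → (2,2) = 40 − 34 = 6.
The remaining cell in main diagonal is (5,5) = 40 − 30 = 10.
Using row 5: 2 + (-1) + 13 + 10 + ? → (5,3) = 40 − 24 = 16.
Column 3 needs 40; the known cells sum to 37, so (2,3) = 3.
Using column 5: 11 + (-2) + 4 + 10 + ? → (2,5) = 40 − 23 = 17.

8 5 -3 19 11 / 14 6 3 0 17 / 20 12 9 1 -2 / -4 18 15 7 4 / 2 -1 16 13 10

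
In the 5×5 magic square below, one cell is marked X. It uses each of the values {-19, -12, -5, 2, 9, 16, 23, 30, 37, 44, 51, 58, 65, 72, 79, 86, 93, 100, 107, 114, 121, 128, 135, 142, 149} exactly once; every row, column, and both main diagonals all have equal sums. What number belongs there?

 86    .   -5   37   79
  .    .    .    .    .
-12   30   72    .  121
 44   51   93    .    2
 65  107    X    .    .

149

The 25 entries sum to 1625, so each line sums to 1625/5 = 325.
Row 1 must total 325; the given cells sum to 197, so (1,2) = 128.
From row 3, 325 − (-12 + 30 + 72 + 121) gives (3,4) = 114.
From row 4, 325 − (44 + 51 + 93 + 2) gives (4,4) = 135.
From column 1, 325 − (86 + (-12) + 44 + 65) gives (2,1) = 142.
From column 2, 325 − (128 + 30 + 51 + 107) gives (2,2) = 9.
Using main diagonal: 86 + 9 + 72 + 135 + ? → (5,5) = 325 − 302 = 23.
From anti-diagonal, 325 − (79 + 72 + 51 + 65) gives (2,4) = 58.
Column 4 needs 325; the known cells sum to 344, so (5,4) = -19.
Column 5 needs 325; the known cells sum to 225, so (2,5) = 100.
From row 2, 325 − (142 + 9 + 58 + 100) gives (2,3) = 16.
Row 5 must total 325; the given cells sum to 176, so (5,3) = 149.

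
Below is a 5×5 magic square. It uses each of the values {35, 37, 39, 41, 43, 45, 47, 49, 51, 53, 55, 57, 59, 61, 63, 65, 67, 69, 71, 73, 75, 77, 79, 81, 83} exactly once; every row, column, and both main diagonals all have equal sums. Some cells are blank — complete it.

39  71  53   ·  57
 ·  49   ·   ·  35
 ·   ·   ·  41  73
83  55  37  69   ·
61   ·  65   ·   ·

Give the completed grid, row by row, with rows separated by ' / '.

39 71 53 75 57 / 67 49 81 63 35 / 45 77 59 41 73 / 83 55 37 69 51 / 61 43 65 47 79

The 25 entries sum to 1475, so each line sums to 1475/5 = 295.
Row 1: 39 + 71 + 53 + 57 + ? = 295, so (1,4) = 75.
The remaining cell in row 4 is (4,5) = 295 − 244 = 51.
From column 5, 295 − (57 + 35 + 73 + 51) gives (5,5) = 79.
From main diagonal, 295 − (39 + 49 + 69 + 79) gives (3,3) = 59.
The remaining cell in anti-diagonal is (2,4) = 295 − 232 = 63.
The remaining cell in column 3 is (2,3) = 295 − 214 = 81.
Column 4 must total 295; the given cells sum to 248, so (5,4) = 47.
Row 2 must total 295; the given cells sum to 228, so (2,1) = 67.
The remaining cell in row 5 is (5,2) = 295 − 252 = 43.
Column 1: 39 + 67 + 83 + 61 + ? = 295, so (3,1) = 45.
From column 2, 295 − (71 + 49 + 55 + 43) gives (3,2) = 77.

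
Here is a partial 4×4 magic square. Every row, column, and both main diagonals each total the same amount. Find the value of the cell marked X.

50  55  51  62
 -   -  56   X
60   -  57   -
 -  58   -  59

Row 1 is complete and sums to 218; that is the magic constant.
Using column 3: 51 + 56 + 57 + ? → (4,3) = 218 − 164 = 54.
The remaining cell in main diagonal is (2,2) = 218 − 166 = 52.
Row 4 needs 218; the known cells sum to 171, so (4,1) = 47.
Column 1 must total 218; the given cells sum to 157, so (2,1) = 61.
Column 2: 55 + 52 + 58 + ? = 218, so (3,2) = 53.
Row 2 needs 218; the known cells sum to 169, so (2,4) = 49.

49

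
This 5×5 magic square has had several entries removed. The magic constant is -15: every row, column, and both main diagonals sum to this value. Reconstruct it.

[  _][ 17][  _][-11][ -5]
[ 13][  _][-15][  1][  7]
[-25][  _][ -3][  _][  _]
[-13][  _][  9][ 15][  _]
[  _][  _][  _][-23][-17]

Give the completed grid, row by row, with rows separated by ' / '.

Row 2 needs -15; the known cells sum to 6, so (2,2) = -21.
From column 4, -15 − (-11 + 1 + 15 + (-23)) gives (3,4) = 3.
Using main diagonal: -21 + (-3) + 15 + (-17) + ? → (1,1) = -15 − (-26) = 11.
From row 1, -15 − (11 + 17 + (-11) + (-5)) gives (1,3) = -27.
From column 1, -15 − (11 + 13 + (-25) + (-13)) gives (5,1) = -1.
Column 3: -27 + (-15) + (-3) + 9 + ? = -15, so (5,3) = 21.
From anti-diagonal, -15 − (-5 + 1 + (-3) + (-1)) gives (4,2) = -7.
Row 4 needs -15; the known cells sum to 4, so (4,5) = -19.
Row 5 must total -15; the given cells sum to -20, so (5,2) = 5.
Using column 2: 17 + (-21) + (-7) + 5 + ? → (3,2) = -15 − (-6) = -9.
Column 5 must total -15; the given cells sum to -34, so (3,5) = 19.

11 17 -27 -11 -5 / 13 -21 -15 1 7 / -25 -9 -3 3 19 / -13 -7 9 15 -19 / -1 5 21 -23 -17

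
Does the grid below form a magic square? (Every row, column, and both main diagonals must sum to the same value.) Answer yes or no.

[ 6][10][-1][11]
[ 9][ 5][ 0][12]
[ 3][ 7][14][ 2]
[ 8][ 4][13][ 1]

Yes

Row 1: 6 + 10 + (-1) + 11 = 26.
Row 2: 9 + 5 + 0 + 12 = 26.
Row 3: 3 + 7 + 14 + 2 = 26.
Row 4: 8 + 4 + 13 + 1 = 26.
Column 1: 6 + 9 + 3 + 8 = 26.
Column 2: 10 + 5 + 7 + 4 = 26.
Column 3: -1 + 0 + 14 + 13 = 26.
Column 4: 11 + 12 + 2 + 1 = 26.
Main diagonal: 6 + 5 + 14 + 1 = 26.
Anti-diagonal: 11 + 0 + 7 + 8 = 26.
All lines sum to 26.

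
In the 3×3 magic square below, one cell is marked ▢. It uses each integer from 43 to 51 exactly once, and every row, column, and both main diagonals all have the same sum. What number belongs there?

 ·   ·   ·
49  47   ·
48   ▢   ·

The entries are 43 through 51, which sum to 423, so each line sums to 423/3 = 141.
Using row 2: 49 + 47 + ? → (2,3) = 141 − 96 = 45.
From column 1, 141 − (49 + 48) gives (1,1) = 44.
The remaining cell in main diagonal is (3,3) = 141 − 91 = 50.
Using anti-diagonal: 47 + 48 + ? → (1,3) = 141 − 95 = 46.
Row 1 needs 141; the known cells sum to 90, so (1,2) = 51.
Row 3 must total 141; the given cells sum to 98, so (3,2) = 43.

43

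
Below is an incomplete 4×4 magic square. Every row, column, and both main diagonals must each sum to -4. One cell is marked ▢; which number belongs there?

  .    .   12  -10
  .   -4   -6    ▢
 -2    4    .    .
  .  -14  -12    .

0

Column 2 must total -4; the given cells sum to -14, so (1,2) = 10.
Column 3 needs -4; the known cells sum to -6, so (3,3) = 2.
Using anti-diagonal: -10 + (-6) + 4 + ? → (4,1) = -4 − (-12) = 8.
Row 1: 10 + 12 + (-10) + ? = -4, so (1,1) = -16.
Row 3: -2 + 4 + 2 + ? = -4, so (3,4) = -8.
Row 4 must total -4; the given cells sum to -18, so (4,4) = 14.
The remaining cell in column 1 is (2,1) = -4 − (-10) = 6.
The remaining cell in column 4 is (2,4) = -4 − (-4) = 0.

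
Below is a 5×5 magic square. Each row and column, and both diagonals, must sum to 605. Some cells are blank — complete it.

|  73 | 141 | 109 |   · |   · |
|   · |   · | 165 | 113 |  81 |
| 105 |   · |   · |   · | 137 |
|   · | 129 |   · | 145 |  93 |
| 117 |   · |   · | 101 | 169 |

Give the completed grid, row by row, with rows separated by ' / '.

73 141 109 157 125 / 149 97 165 113 81 / 105 153 121 89 137 / 161 129 77 145 93 / 117 85 133 101 169

From column 5, 605 − (81 + 137 + 93 + 169) gives (1,5) = 125.
Anti-diagonal needs 605; the known cells sum to 484, so (3,3) = 121.
Row 1 must total 605; the given cells sum to 448, so (1,4) = 157.
Using column 4: 157 + 113 + 145 + 101 + ? → (3,4) = 605 − 516 = 89.
Main diagonal needs 605; the known cells sum to 508, so (2,2) = 97.
The remaining cell in row 2 is (2,1) = 605 − 456 = 149.
Row 3: 105 + 121 + 89 + 137 + ? = 605, so (3,2) = 153.
From column 1, 605 − (73 + 149 + 105 + 117) gives (4,1) = 161.
From column 2, 605 − (141 + 97 + 153 + 129) gives (5,2) = 85.
From row 4, 605 − (161 + 129 + 145 + 93) gives (4,3) = 77.
Row 5 must total 605; the given cells sum to 472, so (5,3) = 133.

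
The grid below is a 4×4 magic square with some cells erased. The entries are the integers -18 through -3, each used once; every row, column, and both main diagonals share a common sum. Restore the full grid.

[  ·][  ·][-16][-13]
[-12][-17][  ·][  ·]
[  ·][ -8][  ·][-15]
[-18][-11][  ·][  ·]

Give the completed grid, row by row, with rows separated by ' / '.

-7 -6 -16 -13 / -12 -17 -3 -10 / -5 -8 -14 -15 / -18 -11 -9 -4

The entries are -18 through -3, which sum to -168, so each line sums to -168/4 = -42.
Column 2 must total -42; the given cells sum to -36, so (1,2) = -6.
Anti-diagonal needs -42; the known cells sum to -39, so (2,3) = -3.
Row 1 needs -42; the known cells sum to -35, so (1,1) = -7.
Row 2: -12 + (-17) + (-3) + ? = -42, so (2,4) = -10.
Column 1 must total -42; the given cells sum to -37, so (3,1) = -5.
The remaining cell in column 4 is (4,4) = -42 − (-38) = -4.
Main diagonal needs -42; the known cells sum to -28, so (3,3) = -14.
The remaining cell in row 4 is (4,3) = -42 − (-33) = -9.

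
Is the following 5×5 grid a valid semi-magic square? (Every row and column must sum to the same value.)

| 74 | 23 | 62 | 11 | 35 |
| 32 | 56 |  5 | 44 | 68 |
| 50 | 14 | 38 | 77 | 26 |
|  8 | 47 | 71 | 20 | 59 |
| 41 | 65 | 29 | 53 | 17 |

Row 1: 74 + 23 + 62 + 11 + 35 = 205.
Row 2: 32 + 56 + 5 + 44 + 68 = 205.
Row 3: 50 + 14 + 38 + 77 + 26 = 205.
Row 4: 8 + 47 + 71 + 20 + 59 = 205.
Row 5: 41 + 65 + 29 + 53 + 17 = 205.
Column 1: 74 + 32 + 50 + 8 + 41 = 205.
Column 2: 23 + 56 + 14 + 47 + 65 = 205.
Column 3: 62 + 5 + 38 + 71 + 29 = 205.
Column 4: 11 + 44 + 77 + 20 + 53 = 205.
Column 5: 35 + 68 + 26 + 59 + 17 = 205.
All lines sum to 205.

Yes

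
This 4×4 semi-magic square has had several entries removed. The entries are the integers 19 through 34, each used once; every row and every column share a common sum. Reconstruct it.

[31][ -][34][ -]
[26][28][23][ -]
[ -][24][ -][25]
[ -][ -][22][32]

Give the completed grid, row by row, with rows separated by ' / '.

31 21 34 20 / 26 28 23 29 / 30 24 27 25 / 19 33 22 32

The entries are 19 through 34, which sum to 424, so each line sums to 424/4 = 106.
The remaining cell in row 2 is (2,4) = 106 − 77 = 29.
Column 3 must total 106; the given cells sum to 79, so (3,3) = 27.
Column 4: 29 + 25 + 32 + ? = 106, so (1,4) = 20.
Row 1: 31 + 34 + 20 + ? = 106, so (1,2) = 21.
The remaining cell in row 3 is (3,1) = 106 − 76 = 30.
Using column 1: 31 + 26 + 30 + ? → (4,1) = 106 − 87 = 19.
Column 2 needs 106; the known cells sum to 73, so (4,2) = 33.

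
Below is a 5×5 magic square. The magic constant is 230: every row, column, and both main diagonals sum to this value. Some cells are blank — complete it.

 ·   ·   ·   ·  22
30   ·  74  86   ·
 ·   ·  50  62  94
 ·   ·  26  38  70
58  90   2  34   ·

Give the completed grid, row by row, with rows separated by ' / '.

54 66 78 10 22 / 30 42 74 86 -2 / 6 18 50 62 94 / 82 14 26 38 70 / 58 90 2 34 46

Row 5 must total 230; the given cells sum to 184, so (5,5) = 46.
Column 3: 74 + 50 + 26 + 2 + ? = 230, so (1,3) = 78.
Column 4 must total 230; the given cells sum to 220, so (1,4) = 10.
Column 5 needs 230; the known cells sum to 232, so (2,5) = -2.
The remaining cell in anti-diagonal is (4,2) = 230 − 216 = 14.
From row 2, 230 − (30 + 74 + 86 + (-2)) gives (2,2) = 42.
From row 4, 230 − (14 + 26 + 38 + 70) gives (4,1) = 82.
Using main diagonal: 42 + 50 + 38 + 46 + ? → (1,1) = 230 − 176 = 54.
Row 1: 54 + 78 + 10 + 22 + ? = 230, so (1,2) = 66.
Column 1 needs 230; the known cells sum to 224, so (3,1) = 6.
Column 2 needs 230; the known cells sum to 212, so (3,2) = 18.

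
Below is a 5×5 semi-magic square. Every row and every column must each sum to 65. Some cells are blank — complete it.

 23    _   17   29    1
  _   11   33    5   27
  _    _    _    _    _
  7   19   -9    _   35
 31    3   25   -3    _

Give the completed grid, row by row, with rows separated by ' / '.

23 -5 17 29 1 / -11 11 33 5 27 / 15 37 -1 21 -7 / 7 19 -9 13 35 / 31 3 25 -3 9

Row 1 needs 65; the known cells sum to 70, so (1,2) = -5.
The remaining cell in row 2 is (2,1) = 65 − 76 = -11.
From row 4, 65 − (7 + 19 + (-9) + 35) gives (4,4) = 13.
From row 5, 65 − (31 + 3 + 25 + (-3)) gives (5,5) = 9.
Column 1 must total 65; the given cells sum to 50, so (3,1) = 15.
From column 2, 65 − (-5 + 11 + 19 + 3) gives (3,2) = 37.
Using column 3: 17 + 33 + (-9) + 25 + ? → (3,3) = 65 − 66 = -1.
Column 4 must total 65; the given cells sum to 44, so (3,4) = 21.
Column 5: 1 + 27 + 35 + 9 + ? = 65, so (3,5) = -7.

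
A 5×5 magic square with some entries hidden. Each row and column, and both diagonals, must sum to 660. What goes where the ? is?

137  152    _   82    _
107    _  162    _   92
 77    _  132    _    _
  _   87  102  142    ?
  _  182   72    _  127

Column 3 must total 660; the given cells sum to 468, so (1,3) = 192.
Main diagonal must total 660; the given cells sum to 538, so (2,2) = 122.
Using row 1: 137 + 152 + 192 + 82 + ? → (1,5) = 660 − 563 = 97.
Using row 2: 107 + 122 + 162 + 92 + ? → (2,4) = 660 − 483 = 177.
Column 2 needs 660; the known cells sum to 543, so (3,2) = 117.
Anti-diagonal must total 660; the given cells sum to 493, so (5,1) = 167.
From row 5, 660 − (167 + 182 + 72 + 127) gives (5,4) = 112.
The remaining cell in column 1 is (4,1) = 660 − 488 = 172.
Column 4 needs 660; the known cells sum to 513, so (3,4) = 147.
The remaining cell in row 3 is (3,5) = 660 − 473 = 187.
Row 4 must total 660; the given cells sum to 503, so (4,5) = 157.

157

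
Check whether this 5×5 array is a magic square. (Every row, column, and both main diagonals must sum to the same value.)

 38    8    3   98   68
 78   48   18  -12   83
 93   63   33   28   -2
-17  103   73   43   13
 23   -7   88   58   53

Yes

Row 1: 38 + 8 + 3 + 98 + 68 = 215.
Row 2: 78 + 48 + 18 + (-12) + 83 = 215.
Row 3: 93 + 63 + 33 + 28 + (-2) = 215.
Row 4: -17 + 103 + 73 + 43 + 13 = 215.
Row 5: 23 + (-7) + 88 + 58 + 53 = 215.
Column 1: 38 + 78 + 93 + (-17) + 23 = 215.
Column 2: 8 + 48 + 63 + 103 + (-7) = 215.
Column 3: 3 + 18 + 33 + 73 + 88 = 215.
Column 4: 98 + (-12) + 28 + 43 + 58 = 215.
Column 5: 68 + 83 + (-2) + 13 + 53 = 215.
Main diagonal: 38 + 48 + 33 + 43 + 53 = 215.
Anti-diagonal: 68 + (-12) + 33 + 103 + 23 = 215.
All lines sum to 215.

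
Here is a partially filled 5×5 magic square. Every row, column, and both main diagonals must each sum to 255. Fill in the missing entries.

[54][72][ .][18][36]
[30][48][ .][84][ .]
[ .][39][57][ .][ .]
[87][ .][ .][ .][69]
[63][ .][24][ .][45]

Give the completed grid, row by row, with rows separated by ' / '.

Row 1 must total 255; the given cells sum to 180, so (1,3) = 75.
Using column 1: 54 + 30 + 87 + 63 + ? → (3,1) = 255 − 234 = 21.
From main diagonal, 255 − (54 + 48 + 57 + 45) gives (4,4) = 51.
Anti-diagonal must total 255; the given cells sum to 240, so (4,2) = 15.
Using row 4: 87 + 15 + 51 + 69 + ? → (4,3) = 255 − 222 = 33.
Column 2: 72 + 48 + 39 + 15 + ? = 255, so (5,2) = 81.
From column 3, 255 − (75 + 57 + 33 + 24) gives (2,3) = 66.
From row 2, 255 − (30 + 48 + 66 + 84) gives (2,5) = 27.
Using row 5: 63 + 81 + 24 + 45 + ? → (5,4) = 255 − 213 = 42.
Using column 4: 18 + 84 + 51 + 42 + ? → (3,4) = 255 − 195 = 60.
Column 5 needs 255; the known cells sum to 177, so (3,5) = 78.

54 72 75 18 36 / 30 48 66 84 27 / 21 39 57 60 78 / 87 15 33 51 69 / 63 81 24 42 45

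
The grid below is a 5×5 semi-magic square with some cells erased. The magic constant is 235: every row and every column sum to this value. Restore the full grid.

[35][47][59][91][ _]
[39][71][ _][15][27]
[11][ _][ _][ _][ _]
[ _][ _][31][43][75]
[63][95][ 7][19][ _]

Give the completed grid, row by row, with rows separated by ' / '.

35 47 59 91 3 / 39 71 83 15 27 / 11 23 55 67 79 / 87 -1 31 43 75 / 63 95 7 19 51

The remaining cell in row 1 is (1,5) = 235 − 232 = 3.
Row 2: 39 + 71 + 15 + 27 + ? = 235, so (2,3) = 83.
Using row 5: 63 + 95 + 7 + 19 + ? → (5,5) = 235 − 184 = 51.
Using column 1: 35 + 39 + 11 + 63 + ? → (4,1) = 235 − 148 = 87.
Column 3 needs 235; the known cells sum to 180, so (3,3) = 55.
Column 4: 91 + 15 + 43 + 19 + ? = 235, so (3,4) = 67.
From column 5, 235 − (3 + 27 + 75 + 51) gives (3,5) = 79.
Using row 3: 11 + 55 + 67 + 79 + ? → (3,2) = 235 − 212 = 23.
Row 4 needs 235; the known cells sum to 236, so (4,2) = -1.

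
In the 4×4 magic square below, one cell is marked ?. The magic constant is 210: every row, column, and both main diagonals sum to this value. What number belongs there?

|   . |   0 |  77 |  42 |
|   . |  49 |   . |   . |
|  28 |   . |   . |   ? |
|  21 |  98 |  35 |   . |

Row 1: 0 + 77 + 42 + ? = 210, so (1,1) = 91.
The remaining cell in row 4 is (4,4) = 210 − 154 = 56.
Using column 1: 91 + 28 + 21 + ? → (2,1) = 210 − 140 = 70.
The remaining cell in column 2 is (3,2) = 210 − 147 = 63.
Main diagonal must total 210; the given cells sum to 196, so (3,3) = 14.
The remaining cell in anti-diagonal is (2,3) = 210 − 126 = 84.
Row 2 must total 210; the given cells sum to 203, so (2,4) = 7.
The remaining cell in row 3 is (3,4) = 210 − 105 = 105.

105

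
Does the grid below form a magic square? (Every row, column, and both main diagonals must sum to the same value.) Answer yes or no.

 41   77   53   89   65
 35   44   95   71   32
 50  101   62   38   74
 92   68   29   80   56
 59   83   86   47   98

No — anti-diagonal sums to 325 but row 5 sums to 373.

Row 1: 41 + 77 + 53 + 89 + 65 = 325.
Row 2: 35 + 44 + 95 + 71 + 32 = 277.
Row 3: 50 + 101 + 62 + 38 + 74 = 325.
Row 4: 92 + 68 + 29 + 80 + 56 = 325.
Row 5: 59 + 83 + 86 + 47 + 98 = 373.
Column 1: 41 + 35 + 50 + 92 + 59 = 277.
Column 2: 77 + 44 + 101 + 68 + 83 = 373.
Column 3: 53 + 95 + 62 + 29 + 86 = 325.
Column 4: 89 + 71 + 38 + 80 + 47 = 325.
Column 5: 65 + 32 + 74 + 56 + 98 = 325.
Main diagonal: 41 + 44 + 62 + 80 + 98 = 325.
Anti-diagonal: 65 + 71 + 62 + 68 + 59 = 325.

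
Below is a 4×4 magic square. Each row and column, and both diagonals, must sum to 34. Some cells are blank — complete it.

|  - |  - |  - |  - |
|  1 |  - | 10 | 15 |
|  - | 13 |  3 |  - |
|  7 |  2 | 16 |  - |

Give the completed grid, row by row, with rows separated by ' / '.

Row 2 needs 34; the known cells sum to 26, so (2,2) = 8.
Row 4 needs 34; the known cells sum to 25, so (4,4) = 9.
From column 2, 34 − (8 + 13 + 2) gives (1,2) = 11.
Column 3 needs 34; the known cells sum to 29, so (1,3) = 5.
Using main diagonal: 8 + 3 + 9 + ? → (1,1) = 34 − 20 = 14.
Using anti-diagonal: 10 + 13 + 7 + ? → (1,4) = 34 − 30 = 4.
Using column 1: 14 + 1 + 7 + ? → (3,1) = 34 − 22 = 12.
Column 4 must total 34; the given cells sum to 28, so (3,4) = 6.

14 11 5 4 / 1 8 10 15 / 12 13 3 6 / 7 2 16 9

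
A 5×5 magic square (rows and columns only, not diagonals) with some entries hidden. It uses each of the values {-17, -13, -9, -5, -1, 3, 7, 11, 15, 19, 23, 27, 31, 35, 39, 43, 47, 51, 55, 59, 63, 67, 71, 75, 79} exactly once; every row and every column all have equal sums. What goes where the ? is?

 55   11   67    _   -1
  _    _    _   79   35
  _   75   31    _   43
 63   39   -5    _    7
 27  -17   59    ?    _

15

The 25 entries sum to 775, so each line sums to 775/5 = 155.
The remaining cell in row 1 is (1,4) = 155 − 132 = 23.
Row 4 must total 155; the given cells sum to 104, so (4,4) = 51.
Column 2 needs 155; the known cells sum to 108, so (2,2) = 47.
Column 3 must total 155; the given cells sum to 152, so (2,3) = 3.
Using column 5: -1 + 35 + 43 + 7 + ? → (5,5) = 155 − 84 = 71.
Row 2 must total 155; the given cells sum to 164, so (2,1) = -9.
Row 5 must total 155; the given cells sum to 140, so (5,4) = 15.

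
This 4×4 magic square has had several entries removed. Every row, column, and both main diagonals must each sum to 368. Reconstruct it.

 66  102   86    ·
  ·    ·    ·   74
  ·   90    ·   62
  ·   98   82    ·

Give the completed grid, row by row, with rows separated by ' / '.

Row 1: 66 + 102 + 86 + ? = 368, so (1,4) = 114.
From column 2, 368 − (102 + 90 + 98) gives (2,2) = 78.
Column 4 needs 368; the known cells sum to 250, so (4,4) = 118.
Main diagonal: 66 + 78 + 118 + ? = 368, so (3,3) = 106.
From row 3, 368 − (90 + 106 + 62) gives (3,1) = 110.
From row 4, 368 − (98 + 82 + 118) gives (4,1) = 70.
Using column 1: 66 + 110 + 70 + ? → (2,1) = 368 − 246 = 122.
Column 3 must total 368; the given cells sum to 274, so (2,3) = 94.

66 102 86 114 / 122 78 94 74 / 110 90 106 62 / 70 98 82 118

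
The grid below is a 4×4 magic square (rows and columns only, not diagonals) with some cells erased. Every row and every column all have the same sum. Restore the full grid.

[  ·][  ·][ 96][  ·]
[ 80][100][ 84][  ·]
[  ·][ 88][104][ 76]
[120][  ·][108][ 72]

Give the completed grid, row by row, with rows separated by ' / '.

68 112 96 116 / 80 100 84 128 / 124 88 104 76 / 120 92 108 72

Column 3 is already complete: 96 + 84 + 104 + 108 = 392, so that is the magic constant.
Row 2 needs 392; the known cells sum to 264, so (2,4) = 128.
Row 3 must total 392; the given cells sum to 268, so (3,1) = 124.
Row 4 must total 392; the given cells sum to 300, so (4,2) = 92.
Column 1 needs 392; the known cells sum to 324, so (1,1) = 68.
Column 2 must total 392; the given cells sum to 280, so (1,2) = 112.
Column 4 needs 392; the known cells sum to 276, so (1,4) = 116.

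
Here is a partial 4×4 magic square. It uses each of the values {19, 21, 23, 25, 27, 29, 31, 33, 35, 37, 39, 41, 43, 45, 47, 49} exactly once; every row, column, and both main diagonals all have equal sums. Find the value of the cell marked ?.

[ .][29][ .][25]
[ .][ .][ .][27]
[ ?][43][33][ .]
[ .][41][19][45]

The 16 entries sum to 544, so each line sums to 544/4 = 136.
Row 4 must total 136; the given cells sum to 105, so (4,1) = 31.
Column 2 must total 136; the given cells sum to 113, so (2,2) = 23.
Column 4: 25 + 27 + 45 + ? = 136, so (3,4) = 39.
Main diagonal: 23 + 33 + 45 + ? = 136, so (1,1) = 35.
Anti-diagonal: 25 + 43 + 31 + ? = 136, so (2,3) = 37.
From row 1, 136 − (35 + 29 + 25) gives (1,3) = 47.
Row 2 needs 136; the known cells sum to 87, so (2,1) = 49.
Row 3 must total 136; the given cells sum to 115, so (3,1) = 21.

21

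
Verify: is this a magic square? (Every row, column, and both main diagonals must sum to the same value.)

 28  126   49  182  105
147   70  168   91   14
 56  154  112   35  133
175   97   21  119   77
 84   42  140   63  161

No — anti-diagonal sums to 489 but column 3 sums to 490.

Row 1: 28 + 126 + 49 + 182 + 105 = 490.
Row 2: 147 + 70 + 168 + 91 + 14 = 490.
Row 3: 56 + 154 + 112 + 35 + 133 = 490.
Row 4: 175 + 97 + 21 + 119 + 77 = 489.
Row 5: 84 + 42 + 140 + 63 + 161 = 490.
Column 1: 28 + 147 + 56 + 175 + 84 = 490.
Column 2: 126 + 70 + 154 + 97 + 42 = 489.
Column 3: 49 + 168 + 112 + 21 + 140 = 490.
Column 4: 182 + 91 + 35 + 119 + 63 = 490.
Column 5: 105 + 14 + 133 + 77 + 161 = 490.
Main diagonal: 28 + 70 + 112 + 119 + 161 = 490.
Anti-diagonal: 105 + 91 + 112 + 97 + 84 = 489.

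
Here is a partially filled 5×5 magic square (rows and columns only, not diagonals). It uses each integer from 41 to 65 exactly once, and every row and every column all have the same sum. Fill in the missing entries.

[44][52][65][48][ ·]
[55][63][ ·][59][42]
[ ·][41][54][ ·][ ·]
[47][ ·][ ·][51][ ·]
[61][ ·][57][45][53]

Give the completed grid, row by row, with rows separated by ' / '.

44 52 65 48 56 / 55 63 46 59 42 / 58 41 54 62 50 / 47 60 43 51 64 / 61 49 57 45 53

The entries are 41 through 65, which sum to 1325, so each line sums to 1325/5 = 265.
Row 1 needs 265; the known cells sum to 209, so (1,5) = 56.
Row 2 must total 265; the given cells sum to 219, so (2,3) = 46.
Row 5 needs 265; the known cells sum to 216, so (5,2) = 49.
The remaining cell in column 1 is (3,1) = 265 − 207 = 58.
Column 2: 52 + 63 + 41 + 49 + ? = 265, so (4,2) = 60.
Column 3 needs 265; the known cells sum to 222, so (4,3) = 43.
Column 4: 48 + 59 + 51 + 45 + ? = 265, so (3,4) = 62.
From row 3, 265 − (58 + 41 + 54 + 62) gives (3,5) = 50.
Row 4: 47 + 60 + 43 + 51 + ? = 265, so (4,5) = 64.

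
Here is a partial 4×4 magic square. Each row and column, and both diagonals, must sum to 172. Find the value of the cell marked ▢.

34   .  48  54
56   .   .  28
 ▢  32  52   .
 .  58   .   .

38

Row 1 needs 172; the known cells sum to 136, so (1,2) = 36.
Column 2: 36 + 32 + 58 + ? = 172, so (2,2) = 46.
Main diagonal: 34 + 46 + 52 + ? = 172, so (4,4) = 40.
Using row 2: 56 + 46 + 28 + ? → (2,3) = 172 − 130 = 42.
From column 3, 172 − (48 + 42 + 52) gives (4,3) = 30.
From column 4, 172 − (54 + 28 + 40) gives (3,4) = 50.
The remaining cell in anti-diagonal is (4,1) = 172 − 128 = 44.
Row 3 needs 172; the known cells sum to 134, so (3,1) = 38.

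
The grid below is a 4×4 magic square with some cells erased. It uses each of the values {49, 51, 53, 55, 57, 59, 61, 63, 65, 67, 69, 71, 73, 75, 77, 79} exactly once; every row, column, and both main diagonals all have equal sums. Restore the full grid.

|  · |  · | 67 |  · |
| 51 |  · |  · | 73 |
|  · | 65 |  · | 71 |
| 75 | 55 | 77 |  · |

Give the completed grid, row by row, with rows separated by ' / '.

The 16 entries sum to 1024, so each line sums to 1024/4 = 256.
Row 4: 75 + 55 + 77 + ? = 256, so (4,4) = 49.
Column 4 needs 256; the known cells sum to 193, so (1,4) = 63.
Anti-diagonal must total 256; the given cells sum to 203, so (2,3) = 53.
Row 2 must total 256; the given cells sum to 177, so (2,2) = 79.
The remaining cell in column 2 is (1,2) = 256 − 199 = 57.
Using column 3: 67 + 53 + 77 + ? → (3,3) = 256 − 197 = 59.
Main diagonal must total 256; the given cells sum to 187, so (1,1) = 69.
Using row 3: 65 + 59 + 71 + ? → (3,1) = 256 − 195 = 61.

69 57 67 63 / 51 79 53 73 / 61 65 59 71 / 75 55 77 49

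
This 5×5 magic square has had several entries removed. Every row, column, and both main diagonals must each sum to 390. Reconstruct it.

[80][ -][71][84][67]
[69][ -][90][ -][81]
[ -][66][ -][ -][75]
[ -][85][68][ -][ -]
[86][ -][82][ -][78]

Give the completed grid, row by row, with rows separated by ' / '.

80 88 71 84 67 / 69 77 90 73 81 / 83 66 79 87 75 / 72 85 68 76 89 / 86 74 82 70 78

Using row 1: 80 + 71 + 84 + 67 + ? → (1,2) = 390 − 302 = 88.
Column 3 must total 390; the given cells sum to 311, so (3,3) = 79.
Column 5: 67 + 81 + 75 + 78 + ? = 390, so (4,5) = 89.
Anti-diagonal needs 390; the known cells sum to 317, so (2,4) = 73.
The remaining cell in row 2 is (2,2) = 390 − 313 = 77.
Column 2 needs 390; the known cells sum to 316, so (5,2) = 74.
From main diagonal, 390 − (80 + 77 + 79 + 78) gives (4,4) = 76.
The remaining cell in row 4 is (4,1) = 390 − 318 = 72.
Row 5 must total 390; the given cells sum to 320, so (5,4) = 70.
Column 1 needs 390; the known cells sum to 307, so (3,1) = 83.
Column 4 must total 390; the given cells sum to 303, so (3,4) = 87.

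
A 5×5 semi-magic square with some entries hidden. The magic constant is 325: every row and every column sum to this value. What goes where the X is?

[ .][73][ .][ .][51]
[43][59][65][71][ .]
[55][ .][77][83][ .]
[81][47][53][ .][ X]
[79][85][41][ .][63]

Using row 2: 43 + 59 + 65 + 71 + ? → (2,5) = 325 − 238 = 87.
Row 5 needs 325; the known cells sum to 268, so (5,4) = 57.
The remaining cell in column 1 is (1,1) = 325 − 258 = 67.
From column 2, 325 − (73 + 59 + 47 + 85) gives (3,2) = 61.
Column 3 needs 325; the known cells sum to 236, so (1,3) = 89.
Row 1 must total 325; the given cells sum to 280, so (1,4) = 45.
Row 3 needs 325; the known cells sum to 276, so (3,5) = 49.
Column 4 needs 325; the known cells sum to 256, so (4,4) = 69.
From column 5, 325 − (51 + 87 + 49 + 63) gives (4,5) = 75.

75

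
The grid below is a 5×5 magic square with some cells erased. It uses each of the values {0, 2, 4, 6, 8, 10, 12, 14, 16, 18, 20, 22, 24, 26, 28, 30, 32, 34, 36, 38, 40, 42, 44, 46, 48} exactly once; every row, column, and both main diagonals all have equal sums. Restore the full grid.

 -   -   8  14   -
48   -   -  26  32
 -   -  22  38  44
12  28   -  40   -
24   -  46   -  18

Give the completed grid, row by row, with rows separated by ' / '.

36 42 8 14 20 / 48 4 10 26 32 / 0 16 22 38 44 / 12 28 34 40 6 / 24 30 46 2 18

The 25 entries sum to 600, so each line sums to 600/5 = 120.
The remaining cell in column 4 is (5,4) = 120 − 118 = 2.
From anti-diagonal, 120 − (26 + 22 + 28 + 24) gives (1,5) = 20.
Row 5 needs 120; the known cells sum to 90, so (5,2) = 30.
Column 5: 20 + 32 + 44 + 18 + ? = 120, so (4,5) = 6.
The remaining cell in row 4 is (4,3) = 120 − 86 = 34.
Column 3 must total 120; the given cells sum to 110, so (2,3) = 10.
The remaining cell in row 2 is (2,2) = 120 − 116 = 4.
Main diagonal must total 120; the given cells sum to 84, so (1,1) = 36.
The remaining cell in row 1 is (1,2) = 120 − 78 = 42.
Using column 1: 36 + 48 + 12 + 24 + ? → (3,1) = 120 − 120 = 0.
Column 2 needs 120; the known cells sum to 104, so (3,2) = 16.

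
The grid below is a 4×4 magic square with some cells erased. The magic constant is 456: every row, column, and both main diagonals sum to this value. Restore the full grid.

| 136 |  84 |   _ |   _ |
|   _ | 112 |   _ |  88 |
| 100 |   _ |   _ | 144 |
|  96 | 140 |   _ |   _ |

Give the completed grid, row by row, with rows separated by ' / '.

Column 1 needs 456; the known cells sum to 332, so (2,1) = 124.
Column 2: 84 + 112 + 140 + ? = 456, so (3,2) = 120.
The remaining cell in row 2 is (2,3) = 456 − 324 = 132.
Row 3 must total 456; the given cells sum to 364, so (3,3) = 92.
From main diagonal, 456 − (136 + 112 + 92) gives (4,4) = 116.
From anti-diagonal, 456 − (132 + 120 + 96) gives (1,4) = 108.
Row 1 needs 456; the known cells sum to 328, so (1,3) = 128.
The remaining cell in row 4 is (4,3) = 456 − 352 = 104.

136 84 128 108 / 124 112 132 88 / 100 120 92 144 / 96 140 104 116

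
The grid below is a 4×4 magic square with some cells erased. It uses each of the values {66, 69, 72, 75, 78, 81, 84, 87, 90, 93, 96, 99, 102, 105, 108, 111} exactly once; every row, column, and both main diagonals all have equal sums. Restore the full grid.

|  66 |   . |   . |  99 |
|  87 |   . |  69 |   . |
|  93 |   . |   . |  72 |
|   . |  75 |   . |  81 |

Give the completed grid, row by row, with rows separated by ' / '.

66 105 84 99 / 87 96 69 102 / 93 78 111 72 / 108 75 90 81

The 16 entries sum to 1416, so each line sums to 1416/4 = 354.
From column 1, 354 − (66 + 87 + 93) gives (4,1) = 108.
From column 4, 354 − (99 + 72 + 81) gives (2,4) = 102.
The remaining cell in anti-diagonal is (3,2) = 354 − 276 = 78.
Row 2: 87 + 69 + 102 + ? = 354, so (2,2) = 96.
Row 3: 93 + 78 + 72 + ? = 354, so (3,3) = 111.
Row 4 needs 354; the known cells sum to 264, so (4,3) = 90.
From column 2, 354 − (96 + 78 + 75) gives (1,2) = 105.
Column 3 needs 354; the known cells sum to 270, so (1,3) = 84.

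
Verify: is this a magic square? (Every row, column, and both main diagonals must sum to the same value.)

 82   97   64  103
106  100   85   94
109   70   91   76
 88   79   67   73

Row 1: 82 + 97 + 64 + 103 = 346.
Row 2: 106 + 100 + 85 + 94 = 385.
Row 3: 109 + 70 + 91 + 76 = 346.
Row 4: 88 + 79 + 67 + 73 = 307.
Column 1: 82 + 106 + 109 + 88 = 385.
Column 2: 97 + 100 + 70 + 79 = 346.
Column 3: 64 + 85 + 91 + 67 = 307.
Column 4: 103 + 94 + 76 + 73 = 346.
Main diagonal: 82 + 100 + 91 + 73 = 346.
Anti-diagonal: 103 + 85 + 70 + 88 = 346.

No — column 1 sums to 385 but row 4 sums to 307.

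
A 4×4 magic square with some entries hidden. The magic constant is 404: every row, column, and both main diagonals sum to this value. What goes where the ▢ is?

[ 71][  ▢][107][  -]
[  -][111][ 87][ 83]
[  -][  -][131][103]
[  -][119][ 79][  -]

99

Row 2: 111 + 87 + 83 + ? = 404, so (2,1) = 123.
Main diagonal: 71 + 111 + 131 + ? = 404, so (4,4) = 91.
Using row 4: 119 + 79 + 91 + ? → (4,1) = 404 − 289 = 115.
Column 1 must total 404; the given cells sum to 309, so (3,1) = 95.
Using column 4: 83 + 103 + 91 + ? → (1,4) = 404 − 277 = 127.
Anti-diagonal: 127 + 87 + 115 + ? = 404, so (3,2) = 75.
Row 1 needs 404; the known cells sum to 305, so (1,2) = 99.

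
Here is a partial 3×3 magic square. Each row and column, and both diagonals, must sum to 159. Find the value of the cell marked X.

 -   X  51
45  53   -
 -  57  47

Using row 2: 45 + 53 + ? → (2,3) = 159 − 98 = 61.
Row 3: 57 + 47 + ? = 159, so (3,1) = 55.
The remaining cell in column 1 is (1,1) = 159 − 100 = 59.
Column 2: 53 + 57 + ? = 159, so (1,2) = 49.

49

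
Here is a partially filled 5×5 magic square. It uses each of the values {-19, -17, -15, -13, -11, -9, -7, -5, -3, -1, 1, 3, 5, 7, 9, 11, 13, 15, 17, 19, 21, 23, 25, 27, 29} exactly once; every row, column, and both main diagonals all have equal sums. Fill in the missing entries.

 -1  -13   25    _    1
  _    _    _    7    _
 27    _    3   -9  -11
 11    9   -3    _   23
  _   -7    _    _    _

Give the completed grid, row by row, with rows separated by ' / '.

-1 -13 25 13 1 / -17 21 19 7 -5 / 27 15 3 -9 -11 / 11 9 -3 -15 23 / 5 -7 -19 29 17

The 25 entries sum to 125, so each line sums to 125/5 = 25.
Row 1 must total 25; the given cells sum to 12, so (1,4) = 13.
From row 3, 25 − (27 + 3 + (-9) + (-11)) gives (3,2) = 15.
Using row 4: 11 + 9 + (-3) + 23 + ? → (4,4) = 25 − 40 = -15.
Column 2 must total 25; the given cells sum to 4, so (2,2) = 21.
Using column 4: 13 + 7 + (-9) + (-15) + ? → (5,4) = 25 − (-4) = 29.
Main diagonal: -1 + 21 + 3 + (-15) + ? = 25, so (5,5) = 17.
Anti-diagonal must total 25; the given cells sum to 20, so (5,1) = 5.
Using row 5: 5 + (-7) + 29 + 17 + ? → (5,3) = 25 − 44 = -19.
The remaining cell in column 1 is (2,1) = 25 − 42 = -17.
Using column 3: 25 + 3 + (-3) + (-19) + ? → (2,3) = 25 − 6 = 19.
Column 5: 1 + (-11) + 23 + 17 + ? = 25, so (2,5) = -5.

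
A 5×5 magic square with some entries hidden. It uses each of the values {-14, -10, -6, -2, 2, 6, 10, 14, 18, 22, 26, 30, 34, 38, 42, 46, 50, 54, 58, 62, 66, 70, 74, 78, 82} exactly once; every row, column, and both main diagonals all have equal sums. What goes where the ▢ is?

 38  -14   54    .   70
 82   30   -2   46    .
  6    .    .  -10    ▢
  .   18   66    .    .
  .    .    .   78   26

The 25 entries sum to 850, so each line sums to 850/5 = 170.
From row 1, 170 − (38 + (-14) + 54 + 70) gives (1,4) = 22.
Using row 2: 82 + 30 + (-2) + 46 + ? → (2,5) = 170 − 156 = 14.
The remaining cell in column 4 is (4,4) = 170 − 136 = 34.
From main diagonal, 170 − (38 + 30 + 34 + 26) gives (3,3) = 42.
The remaining cell in anti-diagonal is (5,1) = 170 − 176 = -6.
Column 1 needs 170; the known cells sum to 120, so (4,1) = 50.
The remaining cell in column 3 is (5,3) = 170 − 160 = 10.
Row 4 needs 170; the known cells sum to 168, so (4,5) = 2.
From row 5, 170 − (-6 + 10 + 78 + 26) gives (5,2) = 62.
Column 2 must total 170; the given cells sum to 96, so (3,2) = 74.
Using column 5: 70 + 14 + 2 + 26 + ? → (3,5) = 170 − 112 = 58.

58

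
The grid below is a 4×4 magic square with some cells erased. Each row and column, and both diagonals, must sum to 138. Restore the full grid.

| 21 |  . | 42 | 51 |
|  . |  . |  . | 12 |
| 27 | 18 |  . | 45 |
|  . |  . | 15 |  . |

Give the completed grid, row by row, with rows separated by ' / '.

21 24 42 51 / 54 39 33 12 / 27 18 48 45 / 36 57 15 30

The remaining cell in row 1 is (1,2) = 138 − 114 = 24.
The remaining cell in row 3 is (3,3) = 138 − 90 = 48.
Column 3 needs 138; the known cells sum to 105, so (2,3) = 33.
Column 4: 51 + 12 + 45 + ? = 138, so (4,4) = 30.
Main diagonal needs 138; the known cells sum to 99, so (2,2) = 39.
Anti-diagonal must total 138; the given cells sum to 102, so (4,1) = 36.
Row 2: 39 + 33 + 12 + ? = 138, so (2,1) = 54.
Using row 4: 36 + 15 + 30 + ? → (4,2) = 138 − 81 = 57.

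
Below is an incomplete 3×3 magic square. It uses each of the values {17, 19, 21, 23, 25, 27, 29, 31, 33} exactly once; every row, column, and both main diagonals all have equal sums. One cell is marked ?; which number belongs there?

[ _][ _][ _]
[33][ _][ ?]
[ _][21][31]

The 9 entries sum to 225, so each line sums to 225/3 = 75.
Using row 3: 21 + 31 + ? → (3,1) = 75 − 52 = 23.
The remaining cell in column 1 is (1,1) = 75 − 56 = 19.
Using main diagonal: 19 + 31 + ? → (2,2) = 75 − 50 = 25.
Using anti-diagonal: 25 + 23 + ? → (1,3) = 75 − 48 = 27.
The remaining cell in row 1 is (1,2) = 75 − 46 = 29.
The remaining cell in row 2 is (2,3) = 75 − 58 = 17.

17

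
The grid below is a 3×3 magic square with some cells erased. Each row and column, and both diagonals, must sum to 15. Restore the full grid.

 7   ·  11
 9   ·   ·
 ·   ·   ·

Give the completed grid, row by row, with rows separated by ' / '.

7 -3 11 / 9 5 1 / -1 13 3

The remaining cell in row 1 is (1,2) = 15 − 18 = -3.
Column 1 must total 15; the given cells sum to 16, so (3,1) = -1.
Anti-diagonal: 11 + (-1) + ? = 15, so (2,2) = 5.
Using row 2: 9 + 5 + ? → (2,3) = 15 − 14 = 1.
Column 2 needs 15; the known cells sum to 2, so (3,2) = 13.
The remaining cell in column 3 is (3,3) = 15 − 12 = 3.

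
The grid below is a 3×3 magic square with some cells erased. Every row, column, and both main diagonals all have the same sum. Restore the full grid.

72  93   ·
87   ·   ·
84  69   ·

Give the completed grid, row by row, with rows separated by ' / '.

72 93 78 / 87 81 75 / 84 69 90

Column 1 is already complete: 72 + 87 + 84 = 243, so that is the magic constant.
Row 1 must total 243; the given cells sum to 165, so (1,3) = 78.
Row 3 must total 243; the given cells sum to 153, so (3,3) = 90.
The remaining cell in column 2 is (2,2) = 243 − 162 = 81.
Using column 3: 78 + 90 + ? → (2,3) = 243 − 168 = 75.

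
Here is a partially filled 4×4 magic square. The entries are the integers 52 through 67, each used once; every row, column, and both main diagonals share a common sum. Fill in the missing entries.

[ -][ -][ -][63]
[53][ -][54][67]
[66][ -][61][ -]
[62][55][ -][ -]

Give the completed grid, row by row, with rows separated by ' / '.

57 60 58 63 / 53 64 54 67 / 66 59 61 52 / 62 55 65 56

The entries are 52 through 67, which sum to 952, so each line sums to 952/4 = 238.
From row 2, 238 − (53 + 54 + 67) gives (2,2) = 64.
Column 1: 53 + 66 + 62 + ? = 238, so (1,1) = 57.
Main diagonal: 57 + 64 + 61 + ? = 238, so (4,4) = 56.
Using anti-diagonal: 63 + 54 + 62 + ? → (3,2) = 238 − 179 = 59.
From row 3, 238 − (66 + 59 + 61) gives (3,4) = 52.
Row 4: 62 + 55 + 56 + ? = 238, so (4,3) = 65.
Column 2: 64 + 59 + 55 + ? = 238, so (1,2) = 60.
The remaining cell in column 3 is (1,3) = 238 − 180 = 58.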